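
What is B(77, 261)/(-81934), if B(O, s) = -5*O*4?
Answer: 770/40967 ≈ 0.018796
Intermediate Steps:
B(O, s) = -20*O
B(77, 261)/(-81934) = -20*77/(-81934) = -1540*(-1/81934) = 770/40967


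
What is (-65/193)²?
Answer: 4225/37249 ≈ 0.11343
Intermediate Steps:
(-65/193)² = 4225/37249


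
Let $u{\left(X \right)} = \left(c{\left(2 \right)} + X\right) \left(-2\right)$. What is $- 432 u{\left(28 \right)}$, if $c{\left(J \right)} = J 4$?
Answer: $31104$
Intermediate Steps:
$c{\left(J \right)} = 4 J$
$u{\left(X \right)} = -16 - 2 X$ ($u{\left(X \right)} = \left(4 \cdot 2 + X\right) \left(-2\right) = \left(8 + X\right) \left(-2\right) = -16 - 2 X$)
$- 432 u{\left(28 \right)} = - 432 \left(-16 - 56\right) = \left(-432\right) \left(-72\right) = 31104$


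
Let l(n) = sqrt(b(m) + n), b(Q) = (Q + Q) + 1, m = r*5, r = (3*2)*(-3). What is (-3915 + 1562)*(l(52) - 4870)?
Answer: 11459110 - 2353*I*sqrt(127) ≈ 1.1459e+7 - 26517.0*I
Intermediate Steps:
r = -18 (r = 6*(-3) = -18)
m = -90 (m = -18*5 = -90)
b(Q) = 1 + 2*Q (b(Q) = 2*Q + 1 = 1 + 2*Q)
l(n) = sqrt(-179 + n) (l(n) = sqrt((1 + 2*(-90)) + n) = sqrt((1 - 180) + n) = sqrt(-179 + n))
(-3915 + 1562)*(l(52) - 4870) = (-3915 + 1562)*(sqrt(-179 + 52) - 4870) = -2353*(sqrt(-127) - 4870) = -2353*(I*sqrt(127) - 4870) = -2353*(-4870 + I*sqrt(127)) = 11459110 - 2353*I*sqrt(127)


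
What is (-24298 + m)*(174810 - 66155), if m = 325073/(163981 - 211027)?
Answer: -124241427299555/47046 ≈ -2.6409e+9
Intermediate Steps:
m = -325073/47046 (m = 325073/(-47046) = 325073*(-1/47046) = -325073/47046 ≈ -6.9097)
(-24298 + m)*(174810 - 66155) = (-24298 - 325073/47046)*(174810 - 66155) = -1143448781/47046*108655 = -124241427299555/47046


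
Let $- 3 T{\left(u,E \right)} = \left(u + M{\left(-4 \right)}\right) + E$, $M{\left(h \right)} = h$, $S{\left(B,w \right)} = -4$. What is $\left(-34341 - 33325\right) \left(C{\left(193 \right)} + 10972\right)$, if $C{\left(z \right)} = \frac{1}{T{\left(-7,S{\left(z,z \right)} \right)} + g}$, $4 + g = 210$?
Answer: $- \frac{156653082938}{211} \approx -7.4243 \cdot 10^{8}$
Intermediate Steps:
$g = 206$ ($g = -4 + 210 = 206$)
$T{\left(u,E \right)} = \frac{4}{3} - \frac{E}{3} - \frac{u}{3}$ ($T{\left(u,E \right)} = - \frac{\left(u - 4\right) + E}{3} = - \frac{\left(-4 + u\right) + E}{3} = - \frac{-4 + E + u}{3} = \frac{4}{3} - \frac{E}{3} - \frac{u}{3}$)
$C{\left(z \right)} = \frac{1}{211}$ ($C{\left(z \right)} = \frac{1}{\left(\frac{4}{3} - - \frac{4}{3} - - \frac{7}{3}\right) + 206} = \frac{1}{\left(\frac{4}{3} + \frac{4}{3} + \frac{7}{3}\right) + 206} = \frac{1}{5 + 206} = \frac{1}{211}$)
$\left(-34341 - 33325\right) \left(C{\left(193 \right)} + 10972\right) = \left(-34341 - 33325\right) \left(\frac{1}{211} + 10972\right) = \left(-67666\right) \frac{2315093}{211} = - \frac{156653082938}{211}$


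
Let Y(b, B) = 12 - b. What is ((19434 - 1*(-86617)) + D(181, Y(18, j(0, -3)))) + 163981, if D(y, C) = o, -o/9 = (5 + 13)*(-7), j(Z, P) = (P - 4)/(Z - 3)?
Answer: 271166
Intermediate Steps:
j(Z, P) = (-4 + P)/(-3 + Z)
o = 1134 (o = -9*(5 + 13)*(-7) = -162*(-7) = -9*(-126) = 1134)
D(y, C) = 1134
((19434 - 1*(-86617)) + D(181, Y(18, j(0, -3)))) + 163981 = ((19434 - 1*(-86617)) + 1134) + 163981 = ((19434 + 86617) + 1134) + 163981 = (106051 + 1134) + 163981 = 107185 + 163981 = 271166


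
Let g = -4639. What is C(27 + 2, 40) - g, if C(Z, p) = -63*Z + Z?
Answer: 2841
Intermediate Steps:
C(Z, p) = -62*Z
C(27 + 2, 40) - g = -62*(27 + 2) - 1*(-4639) = -62*29 + 4639 = -1798 + 4639 = 2841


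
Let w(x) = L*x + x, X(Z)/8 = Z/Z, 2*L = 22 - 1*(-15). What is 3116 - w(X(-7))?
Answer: 2960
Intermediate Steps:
L = 37/2 (L = (22 - 1*(-15))/2 = (22 + 15)/2 = (½)*37 = 37/2 ≈ 18.500)
X(Z) = 8 (X(Z) = 8*(Z/Z) = 8*1 = 8)
w(x) = 39*x/2 (w(x) = 37*x/2 + x = 39*x/2)
3116 - w(X(-7)) = 3116 - 39*8/2 = 3116 - 1*156 = 3116 - 156 = 2960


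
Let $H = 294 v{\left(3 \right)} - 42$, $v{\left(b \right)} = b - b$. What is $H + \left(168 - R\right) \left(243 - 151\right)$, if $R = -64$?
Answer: $21302$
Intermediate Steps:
$v{\left(b \right)} = 0$
$H = -42$ ($H = 294 \cdot 0 - 42 = 0 - 42 = -42$)
$H + \left(168 - R\right) \left(243 - 151\right) = -42 + \left(168 - -64\right) \left(243 - 151\right) = -42 + \left(168 + 64\right) 92 = -42 + 232 \cdot 92 = -42 + 21344 = 21302$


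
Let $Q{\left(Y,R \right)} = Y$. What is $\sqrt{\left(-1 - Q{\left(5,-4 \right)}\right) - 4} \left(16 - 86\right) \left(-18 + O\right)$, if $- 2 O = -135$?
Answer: $- 3465 i \sqrt{10} \approx - 10957.0 i$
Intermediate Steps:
$O = \frac{135}{2}$ ($O = \left(- \frac{1}{2}\right) \left(-135\right) = \frac{135}{2} \approx 67.5$)
$\sqrt{\left(-1 - Q{\left(5,-4 \right)}\right) - 4} \left(16 - 86\right) \left(-18 + O\right) = \sqrt{\left(-1 - 5\right) - 4} \left(16 - 86\right) \left(-18 + \frac{135}{2}\right) = \sqrt{\left(-1 - 5\right) - 4} \left(\left(-70\right) \frac{99}{2}\right) = \sqrt{-6 - 4} \left(-3465\right) = \sqrt{-10} \left(-3465\right) = i \sqrt{10} \left(-3465\right) = - 3465 i \sqrt{10}$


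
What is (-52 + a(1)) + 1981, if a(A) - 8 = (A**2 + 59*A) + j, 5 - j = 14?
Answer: 1988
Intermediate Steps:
j = -9 (j = 5 - 1*14 = 5 - 14 = -9)
a(A) = -1 + A**2 + 59*A (a(A) = 8 + ((A**2 + 59*A) - 9) = 8 + (-9 + A**2 + 59*A) = -1 + A**2 + 59*A)
(-52 + a(1)) + 1981 = (-52 + (-1 + 1**2 + 59*1)) + 1981 = (-52 + (-1 + 1 + 59)) + 1981 = (-52 + 59) + 1981 = 7 + 1981 = 1988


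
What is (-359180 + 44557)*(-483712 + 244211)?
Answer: 75352523123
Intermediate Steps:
(-359180 + 44557)*(-483712 + 244211) = -314623*(-239501) = 75352523123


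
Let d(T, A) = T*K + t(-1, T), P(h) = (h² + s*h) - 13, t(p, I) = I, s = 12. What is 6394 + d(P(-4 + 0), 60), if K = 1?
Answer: 6304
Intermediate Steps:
P(h) = -13 + h² + 12*h (P(h) = (h² + 12*h) - 13 = -13 + h² + 12*h)
d(T, A) = 2*T (d(T, A) = T*1 + T = T + T = 2*T)
6394 + d(P(-4 + 0), 60) = 6394 + 2*(-13 + (-4 + 0)² + 12*(-4 + 0)) = 6394 + 2*(-13 + (-4)² + 12*(-4)) = 6394 + 2*(-13 + 16 - 48) = 6394 + 2*(-45) = 6394 - 90 = 6304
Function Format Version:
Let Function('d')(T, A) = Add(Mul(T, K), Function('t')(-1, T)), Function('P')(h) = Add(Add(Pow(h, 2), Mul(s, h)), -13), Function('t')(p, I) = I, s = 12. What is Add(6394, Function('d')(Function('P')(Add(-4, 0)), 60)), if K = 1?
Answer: 6304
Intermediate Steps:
Function('P')(h) = Add(-13, Pow(h, 2), Mul(12, h)) (Function('P')(h) = Add(Add(Pow(h, 2), Mul(12, h)), -13) = Add(-13, Pow(h, 2), Mul(12, h)))
Function('d')(T, A) = Mul(2, T) (Function('d')(T, A) = Add(Mul(T, 1), T) = Add(T, T) = Mul(2, T))
Add(6394, Function('d')(Function('P')(Add(-4, 0)), 60)) = Add(6394, Mul(2, Add(-13, Pow(Add(-4, 0), 2), Mul(12, Add(-4, 0))))) = Add(6394, Mul(2, Add(-13, Pow(-4, 2), Mul(12, -4)))) = Add(6394, Mul(2, Add(-13, 16, -48))) = Add(6394, Mul(2, -45)) = Add(6394, -90) = 6304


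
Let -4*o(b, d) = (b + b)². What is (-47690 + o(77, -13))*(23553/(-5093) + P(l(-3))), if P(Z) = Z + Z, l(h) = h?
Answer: 2901377709/5093 ≈ 5.6968e+5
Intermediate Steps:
o(b, d) = -b² (o(b, d) = -(b + b)²/4 = -4*b²/4 = -b²)
P(Z) = 2*Z
(-47690 + o(77, -13))*(23553/(-5093) + P(l(-3))) = (-47690 - 1*77²)*(23553/(-5093) + 2*(-3)) = (-47690 - 1*5929)*(23553*(-1/5093) - 6) = (-47690 - 5929)*(-23553/5093 - 6) = -53619*(-54111/5093) = 2901377709/5093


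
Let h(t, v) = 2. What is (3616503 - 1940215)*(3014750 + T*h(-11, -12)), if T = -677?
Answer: 5051319554048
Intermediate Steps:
(3616503 - 1940215)*(3014750 + T*h(-11, -12)) = (3616503 - 1940215)*(3014750 - 677*2) = 1676288*(3014750 - 1354) = 1676288*3013396 = 5051319554048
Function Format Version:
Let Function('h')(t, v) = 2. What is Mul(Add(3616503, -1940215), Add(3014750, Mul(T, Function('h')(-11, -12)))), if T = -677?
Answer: 5051319554048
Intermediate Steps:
Mul(Add(3616503, -1940215), Add(3014750, Mul(T, Function('h')(-11, -12)))) = Mul(Add(3616503, -1940215), Add(3014750, Mul(-677, 2))) = Mul(1676288, Add(3014750, -1354)) = Mul(1676288, 3013396) = 5051319554048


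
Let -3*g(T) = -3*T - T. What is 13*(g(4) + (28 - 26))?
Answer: 286/3 ≈ 95.333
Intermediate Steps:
g(T) = 4*T/3 (g(T) = -(-3*T - T)/3 = -(-4)*T/3 = 4*T/3)
13*(g(4) + (28 - 26)) = 13*((4/3)*4 + (28 - 26)) = 13*(16/3 + 2) = 13*(22/3) = 286/3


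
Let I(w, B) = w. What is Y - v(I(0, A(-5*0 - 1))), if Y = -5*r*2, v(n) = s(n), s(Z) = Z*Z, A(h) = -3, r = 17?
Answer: -170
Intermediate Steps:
s(Z) = Z²
v(n) = n²
Y = -170 (Y = -5*17*2 = -85*2 = -170)
Y - v(I(0, A(-5*0 - 1))) = -170 - 1*0² = -170 - 1*0 = -170 + 0 = -170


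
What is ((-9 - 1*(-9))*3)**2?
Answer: 0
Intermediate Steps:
((-9 - 1*(-9))*3)**2 = ((-9 + 9)*3)**2 = (0*3)**2 = 0**2 = 0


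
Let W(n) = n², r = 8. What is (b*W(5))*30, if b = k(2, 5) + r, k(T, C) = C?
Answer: 9750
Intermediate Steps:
b = 13 (b = 5 + 8 = 13)
(b*W(5))*30 = (13*5²)*30 = (13*25)*30 = 325*30 = 9750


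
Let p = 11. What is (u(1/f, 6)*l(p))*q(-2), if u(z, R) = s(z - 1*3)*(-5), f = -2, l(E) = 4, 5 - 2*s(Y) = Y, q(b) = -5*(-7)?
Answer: -2975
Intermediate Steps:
q(b) = 35
s(Y) = 5/2 - Y/2
u(z, R) = -20 + 5*z/2 (u(z, R) = (5/2 - (z - 1*3)/2)*(-5) = (5/2 - (z - 3)/2)*(-5) = (5/2 - (-3 + z)/2)*(-5) = (5/2 + (3/2 - z/2))*(-5) = (4 - z/2)*(-5) = -20 + 5*z/2)
(u(1/f, 6)*l(p))*q(-2) = ((-20 + (5/2)/(-2))*4)*35 = ((-20 + (5/2)*(-½))*4)*35 = ((-20 - 5/4)*4)*35 = -85/4*4*35 = -85*35 = -2975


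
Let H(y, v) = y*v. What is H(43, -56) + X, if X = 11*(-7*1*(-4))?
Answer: -2100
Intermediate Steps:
H(y, v) = v*y
X = 308 (X = 11*(-7*(-4)) = 11*28 = 308)
H(43, -56) + X = -56*43 + 308 = -2408 + 308 = -2100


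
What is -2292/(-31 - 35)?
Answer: 382/11 ≈ 34.727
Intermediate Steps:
-2292/(-31 - 35) = -2292/(-66) = -2292*(-1/66) = 382/11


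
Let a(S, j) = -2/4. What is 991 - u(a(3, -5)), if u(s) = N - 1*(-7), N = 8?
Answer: 976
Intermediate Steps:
a(S, j) = -½ (a(S, j) = -2*¼ = -½)
u(s) = 15 (u(s) = 8 - 1*(-7) = 8 + 7 = 15)
991 - u(a(3, -5)) = 991 - 1*15 = 991 - 15 = 976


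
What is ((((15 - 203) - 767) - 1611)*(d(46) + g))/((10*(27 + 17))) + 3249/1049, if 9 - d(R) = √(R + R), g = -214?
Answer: 55323503/46156 + 1283*√23/110 ≈ 1254.6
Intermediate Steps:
d(R) = 9 - √2*√R (d(R) = 9 - √(R + R) = 9 - √(2*R) = 9 - √2*√R)
((((15 - 203) - 767) - 1611)*(d(46) + g))/((10*(27 + 17))) + 3249/1049 = ((((15 - 203) - 767) - 1611)*((9 - √2*√46) - 214))/((10*(27 + 17))) + 3249/1049 = (((-188 - 767) - 1611)*((9 - 2*√23) - 214))/((10*44)) + 3249*(1/1049) = ((-955 - 1611)*(-205 - 2*√23))/440 + 3249/1049 = -2566*(-205 - 2*√23)*(1/440) + 3249/1049 = (526030 + 5132*√23)*(1/440) + 3249/1049 = (52603/44 + 1283*√23/110) + 3249/1049 = 55323503/46156 + 1283*√23/110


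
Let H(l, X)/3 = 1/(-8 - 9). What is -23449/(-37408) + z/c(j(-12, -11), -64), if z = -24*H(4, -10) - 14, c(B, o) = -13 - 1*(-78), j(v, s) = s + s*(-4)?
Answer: 19701417/41335840 ≈ 0.47662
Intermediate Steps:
j(v, s) = -3*s (j(v, s) = s - 4*s = -3*s)
H(l, X) = -3/17 (H(l, X) = 3/(-8 - 9) = 3/(-17) = 3*(-1/17) = -3/17)
c(B, o) = 65 (c(B, o) = -13 + 78 = 65)
z = -166/17 (z = -24*(-3/17) - 14 = 72/17 - 14 = -166/17 ≈ -9.7647)
-23449/(-37408) + z/c(j(-12, -11), -64) = -23449/(-37408) - 166/17/65 = -23449*(-1/37408) - 166/17*1/65 = 23449/37408 - 166/1105 = 19701417/41335840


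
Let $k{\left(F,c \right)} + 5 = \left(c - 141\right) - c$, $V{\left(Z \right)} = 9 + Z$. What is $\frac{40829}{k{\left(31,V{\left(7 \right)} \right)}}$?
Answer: $- \frac{40829}{146} \approx -279.65$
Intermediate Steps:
$k{\left(F,c \right)} = -146$ ($k{\left(F,c \right)} = -5 + \left(\left(c - 141\right) - c\right) = -5 + \left(\left(-141 + c\right) - c\right) = -5 - 141 = -146$)
$\frac{40829}{k{\left(31,V{\left(7 \right)} \right)}} = \frac{40829}{-146} = 40829 \left(- \frac{1}{146}\right) = - \frac{40829}{146}$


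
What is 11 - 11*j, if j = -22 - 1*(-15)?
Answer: 88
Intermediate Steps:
j = -7 (j = -22 + 15 = -7)
11 - 11*j = 11 - 11*(-7) = 11 + 77 = 88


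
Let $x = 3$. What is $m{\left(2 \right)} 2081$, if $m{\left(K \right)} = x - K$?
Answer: $2081$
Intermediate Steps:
$m{\left(K \right)} = 3 - K$
$m{\left(2 \right)} 2081 = \left(3 - 2\right) 2081 = 1 \cdot 2081 = 2081$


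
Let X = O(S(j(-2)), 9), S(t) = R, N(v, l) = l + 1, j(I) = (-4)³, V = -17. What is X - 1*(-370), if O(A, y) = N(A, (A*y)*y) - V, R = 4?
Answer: 712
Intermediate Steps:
j(I) = -64
N(v, l) = 1 + l
S(t) = 4
O(A, y) = 18 + A*y² (O(A, y) = (1 + (A*y)*y) - 1*(-17) = (1 + A*y²) + 17 = 18 + A*y²)
X = 342 (X = 18 + 4*9² = 18 + 4*81 = 18 + 324 = 342)
X - 1*(-370) = 342 - 1*(-370) = 342 + 370 = 712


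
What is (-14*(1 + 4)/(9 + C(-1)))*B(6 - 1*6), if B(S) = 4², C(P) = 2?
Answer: -1120/11 ≈ -101.82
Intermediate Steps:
B(S) = 16
(-14*(1 + 4)/(9 + C(-1)))*B(6 - 1*6) = -14*(1 + 4)/(9 + 2)*16 = -70/11*16 = -1120/11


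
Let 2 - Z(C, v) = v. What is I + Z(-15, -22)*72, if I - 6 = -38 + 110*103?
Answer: 13026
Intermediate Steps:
Z(C, v) = 2 - v
I = 11298 (I = 6 + (-38 + 110*103) = 6 + (-38 + 11330) = 6 + 11292 = 11298)
I + Z(-15, -22)*72 = 11298 + (2 - 1*(-22))*72 = 11298 + (2 + 22)*72 = 11298 + 24*72 = 11298 + 1728 = 13026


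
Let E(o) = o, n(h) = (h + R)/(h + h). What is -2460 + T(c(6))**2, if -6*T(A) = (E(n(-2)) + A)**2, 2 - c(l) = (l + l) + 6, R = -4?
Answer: -709679/576 ≈ -1232.1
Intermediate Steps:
n(h) = (-4 + h)/(2*h) (n(h) = (h - 4)/(h + h) = (-4 + h)/((2*h)) = (-4 + h)*(1/(2*h)) = (-4 + h)/(2*h))
c(l) = -4 - 2*l (c(l) = 2 - ((l + l) + 6) = 2 - (2*l + 6) = 2 - (6 + 2*l) = 2 + (-6 - 2*l) = -4 - 2*l)
T(A) = -(3/2 + A)**2/6 (T(A) = -((1/2)*(-4 - 2)/(-2) + A)**2/6 = -((1/2)*(-1/2)*(-6) + A)**2/6 = -(3/2 + A)**2/6)
-2460 + T(c(6))**2 = -2460 + (-(3 + 2*(-4 - 2*6))**2/24)**2 = -2460 + (-(3 + 2*(-4 - 12))**2/24)**2 = -2460 + (-(3 + 2*(-16))**2/24)**2 = -2460 + (-(3 - 32)**2/24)**2 = -2460 + (-1/24*(-29)**2)**2 = -2460 + (-1/24*841)**2 = -2460 + (-841/24)**2 = -2460 + 707281/576 = -709679/576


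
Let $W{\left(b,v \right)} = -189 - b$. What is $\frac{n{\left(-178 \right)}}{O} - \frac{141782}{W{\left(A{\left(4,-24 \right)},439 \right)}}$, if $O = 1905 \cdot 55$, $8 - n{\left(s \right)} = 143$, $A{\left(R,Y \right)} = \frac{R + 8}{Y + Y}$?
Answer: $\frac{792276457}{1054735} \approx 751.16$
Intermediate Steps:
$A{\left(R,Y \right)} = \frac{8 + R}{2 Y}$
$n{\left(s \right)} = -135$ ($n{\left(s \right)} = 8 - 143 = -135$)
$O = 104775$
$\frac{n{\left(-178 \right)}}{O} - \frac{141782}{W{\left(A{\left(4,-24 \right)},439 \right)}} = - \frac{135}{104775} - \frac{141782}{-189 - \frac{8 + 4}{2 \left(-24\right)}} = \left(-135\right) \frac{1}{104775} - \frac{141782}{-189 - \frac{1}{2} \left(- \frac{1}{24}\right) 12} = - \frac{9}{6985} - \frac{141782}{-189 - - \frac{1}{4}} = - \frac{9}{6985} - \frac{141782}{-189 + \frac{1}{4}} = - \frac{9}{6985} - \frac{141782}{- \frac{755}{4}} = - \frac{9}{6985} - - \frac{567128}{755} = - \frac{9}{6985} + \frac{567128}{755} = \frac{792276457}{1054735}$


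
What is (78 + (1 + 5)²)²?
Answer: 12996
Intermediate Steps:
(78 + (1 + 5)²)² = (78 + 6²)² = (78 + 36)² = 114² = 12996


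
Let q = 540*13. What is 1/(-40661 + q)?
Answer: -1/33641 ≈ -2.9726e-5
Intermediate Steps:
q = 7020
1/(-40661 + q) = 1/(-40661 + 7020) = 1/(-33641) = -1/33641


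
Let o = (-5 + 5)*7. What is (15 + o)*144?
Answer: 2160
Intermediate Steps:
o = 0 (o = 0*7 = 0)
(15 + o)*144 = (15 + 0)*144 = 15*144 = 2160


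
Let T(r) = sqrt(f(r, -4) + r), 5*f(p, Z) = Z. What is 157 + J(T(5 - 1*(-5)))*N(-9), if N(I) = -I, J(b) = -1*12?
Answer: 49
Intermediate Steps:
f(p, Z) = Z/5
T(r) = sqrt(-4/5 + r) (T(r) = sqrt((1/5)*(-4) + r) = sqrt(-4/5 + r))
J(b) = -12
157 + J(T(5 - 1*(-5)))*N(-9) = 157 - (-12)*(-9) = 157 - 12*9 = 157 - 108 = 49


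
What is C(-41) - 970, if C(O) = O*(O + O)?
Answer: 2392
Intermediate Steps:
C(O) = 2*O² (C(O) = O*(2*O) = 2*O²)
C(-41) - 970 = 2*(-41)² - 970 = 2*1681 - 970 = 3362 - 970 = 2392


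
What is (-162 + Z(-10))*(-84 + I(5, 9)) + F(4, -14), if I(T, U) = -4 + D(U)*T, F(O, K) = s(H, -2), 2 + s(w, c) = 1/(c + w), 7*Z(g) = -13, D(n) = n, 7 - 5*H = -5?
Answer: 98649/14 ≈ 7046.4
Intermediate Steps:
H = 12/5 (H = 7/5 - ⅕*(-5) = 7/5 + 1 = 12/5 ≈ 2.4000)
Z(g) = -13/7 (Z(g) = (⅐)*(-13) = -13/7)
s(w, c) = -2 + 1/(c + w)
F(O, K) = ½ (F(O, K) = (1 - 2*(-2) - 2*12/5)/(-2 + 12/5) = (1 + 4 - 24/5)/(⅖) = (5/2)*(⅕) = ½)
I(T, U) = -4 + T*U (I(T, U) = -4 + U*T = -4 + T*U)
(-162 + Z(-10))*(-84 + I(5, 9)) + F(4, -14) = (-162 - 13/7)*(-84 + (-4 + 5*9)) + ½ = -1147*(-84 + (-4 + 45))/7 + ½ = -1147*(-84 + 41)/7 + ½ = -1147/7*(-43) + ½ = 49321/7 + ½ = 98649/14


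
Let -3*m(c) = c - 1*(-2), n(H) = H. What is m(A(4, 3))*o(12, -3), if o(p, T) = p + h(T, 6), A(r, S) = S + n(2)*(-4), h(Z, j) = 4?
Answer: 16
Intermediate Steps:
A(r, S) = -8 + S (A(r, S) = S + 2*(-4) = S - 8 = -8 + S)
m(c) = -2/3 - c/3 (m(c) = -(c - 1*(-2))/3 = -(c + 2)/3 = -(2 + c)/3 = -2/3 - c/3)
o(p, T) = 4 + p (o(p, T) = p + 4 = 4 + p)
m(A(4, 3))*o(12, -3) = (-2/3 - (-8 + 3)/3)*(4 + 12) = (-2/3 - 1/3*(-5))*16 = (-2/3 + 5/3)*16 = 1*16 = 16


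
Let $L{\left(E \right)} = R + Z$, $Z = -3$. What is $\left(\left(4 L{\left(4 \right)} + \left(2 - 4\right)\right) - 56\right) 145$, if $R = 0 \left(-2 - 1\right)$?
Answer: $-10150$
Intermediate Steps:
$R = 0$ ($R = 0 \left(-3\right) = 0$)
$L{\left(E \right)} = -3$ ($L{\left(E \right)} = 0 - 3 = -3$)
$\left(\left(4 L{\left(4 \right)} + \left(2 - 4\right)\right) - 56\right) 145 = \left(\left(4 \left(-3\right) + \left(2 - 4\right)\right) - 56\right) 145 = \left(\left(-12 + \left(2 - 4\right)\right) - 56\right) 145 = \left(\left(-12 - 2\right) - 56\right) 145 = \left(-14 - 56\right) 145 = \left(-70\right) 145 = -10150$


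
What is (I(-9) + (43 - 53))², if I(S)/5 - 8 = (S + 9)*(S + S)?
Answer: 900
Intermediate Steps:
I(S) = 40 + 10*S*(9 + S) (I(S) = 40 + 5*((S + 9)*(S + S)) = 40 + 5*((9 + S)*(2*S)) = 40 + 5*(2*S*(9 + S)) = 40 + 10*S*(9 + S))
(I(-9) + (43 - 53))² = ((40 + 10*(-9)² + 90*(-9)) + (43 - 53))² = ((40 + 10*81 - 810) - 10)² = ((40 + 810 - 810) - 10)² = (40 - 10)² = 30² = 900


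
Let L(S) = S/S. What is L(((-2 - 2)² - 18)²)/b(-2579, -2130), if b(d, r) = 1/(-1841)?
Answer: -1841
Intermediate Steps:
b(d, r) = -1/1841
L(S) = 1
L(((-2 - 2)² - 18)²)/b(-2579, -2130) = 1/(-1/1841) = 1*(-1841) = -1841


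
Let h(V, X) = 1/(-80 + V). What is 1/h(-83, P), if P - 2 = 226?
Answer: -163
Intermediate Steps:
P = 228 (P = 2 + 226 = 228)
1/h(-83, P) = 1/(1/(-80 - 83)) = 1/(1/(-163)) = 1/(-1/163) = -163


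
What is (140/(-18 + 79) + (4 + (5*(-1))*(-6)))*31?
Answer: 68634/61 ≈ 1125.1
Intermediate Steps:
(140/(-18 + 79) + (4 + (5*(-1))*(-6)))*31 = (140/61 + (4 - 5*(-6)))*31 = (140*(1/61) + (4 + 30))*31 = (140/61 + 34)*31 = (2214/61)*31 = 68634/61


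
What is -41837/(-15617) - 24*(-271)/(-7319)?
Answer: 8897045/4969601 ≈ 1.7903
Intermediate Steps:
-41837/(-15617) - 24*(-271)/(-7319) = -41837*(-1/15617) + 6504*(-1/7319) = 1819/679 - 6504/7319 = 8897045/4969601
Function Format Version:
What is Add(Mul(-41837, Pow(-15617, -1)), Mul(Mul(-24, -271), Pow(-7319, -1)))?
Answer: Rational(8897045, 4969601) ≈ 1.7903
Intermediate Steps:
Add(Mul(-41837, Pow(-15617, -1)), Mul(Mul(-24, -271), Pow(-7319, -1))) = Add(Mul(-41837, Rational(-1, 15617)), Mul(6504, Rational(-1, 7319))) = Add(Rational(1819, 679), Rational(-6504, 7319)) = Rational(8897045, 4969601)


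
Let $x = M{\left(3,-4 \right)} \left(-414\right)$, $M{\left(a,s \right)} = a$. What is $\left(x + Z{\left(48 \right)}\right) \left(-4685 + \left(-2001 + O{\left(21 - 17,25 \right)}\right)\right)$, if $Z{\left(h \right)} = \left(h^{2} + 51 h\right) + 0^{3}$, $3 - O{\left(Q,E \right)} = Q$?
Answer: $-23471370$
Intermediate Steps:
$O{\left(Q,E \right)} = 3 - Q$
$Z{\left(h \right)} = h^{2} + 51 h$ ($Z{\left(h \right)} = \left(h^{2} + 51 h\right) + 0 = h^{2} + 51 h$)
$x = -1242$ ($x = 3 \left(-414\right) = -1242$)
$\left(x + Z{\left(48 \right)}\right) \left(-4685 + \left(-2001 + O{\left(21 - 17,25 \right)}\right)\right) = \left(-1242 + 48 \left(51 + 48\right)\right) \left(-4685 + \left(-2001 + \left(3 - \left(21 - 17\right)\right)\right)\right) = \left(-1242 + 48 \cdot 99\right) \left(-4685 + \left(-2001 + \left(3 - \left(21 - 17\right)\right)\right)\right) = \left(-1242 + 4752\right) \left(-4685 + \left(-2001 + \left(3 - 4\right)\right)\right) = 3510 \left(-4685 + \left(-2001 + \left(3 - 4\right)\right)\right) = 3510 \left(-4685 - 2002\right) = 3510 \left(-6687\right) = -23471370$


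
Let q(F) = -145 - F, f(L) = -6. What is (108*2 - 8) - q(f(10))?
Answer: 347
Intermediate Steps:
(108*2 - 8) - q(f(10)) = (108*2 - 8) - (-145 - 1*(-6)) = (216 - 8) - (-145 + 6) = 208 - 1*(-139) = 208 + 139 = 347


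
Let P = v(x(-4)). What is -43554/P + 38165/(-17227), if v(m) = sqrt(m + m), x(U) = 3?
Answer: -38165/17227 - 7259*sqrt(6) ≈ -17783.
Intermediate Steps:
v(m) = sqrt(2)*sqrt(m) (v(m) = sqrt(2*m) = sqrt(2)*sqrt(m))
P = sqrt(6) (P = sqrt(2)*sqrt(3) = sqrt(6) ≈ 2.4495)
-43554/P + 38165/(-17227) = -43554*sqrt(6)/6 + 38165/(-17227) = -7259*sqrt(6) + 38165*(-1/17227) = -7259*sqrt(6) - 38165/17227 = -38165/17227 - 7259*sqrt(6)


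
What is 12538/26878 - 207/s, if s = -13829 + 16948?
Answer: 16771138/41916241 ≈ 0.40011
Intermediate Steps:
s = 3119
12538/26878 - 207/s = 12538/26878 - 207/3119 = 12538*(1/26878) - 207*1/3119 = 6269/13439 - 207/3119 = 16771138/41916241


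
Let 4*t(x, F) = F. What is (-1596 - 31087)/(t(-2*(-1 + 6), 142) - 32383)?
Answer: 65366/64695 ≈ 1.0104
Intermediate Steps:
t(x, F) = F/4
(-1596 - 31087)/(t(-2*(-1 + 6), 142) - 32383) = (-1596 - 31087)/((1/4)*142 - 32383) = -32683/(71/2 - 32383) = -32683/(-64695/2) = -32683*(-2/64695) = 65366/64695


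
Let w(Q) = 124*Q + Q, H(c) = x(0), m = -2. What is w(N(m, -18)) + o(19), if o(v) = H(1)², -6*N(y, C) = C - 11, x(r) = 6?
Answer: 3841/6 ≈ 640.17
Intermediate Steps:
N(y, C) = 11/6 - C/6 (N(y, C) = -(C - 11)/6 = -(-11 + C)/6 = 11/6 - C/6)
H(c) = 6
o(v) = 36 (o(v) = 6² = 36)
w(Q) = 125*Q
w(N(m, -18)) + o(19) = 125*(11/6 - ⅙*(-18)) + 36 = 125*(11/6 + 3) + 36 = 125*(29/6) + 36 = 3625/6 + 36 = 3841/6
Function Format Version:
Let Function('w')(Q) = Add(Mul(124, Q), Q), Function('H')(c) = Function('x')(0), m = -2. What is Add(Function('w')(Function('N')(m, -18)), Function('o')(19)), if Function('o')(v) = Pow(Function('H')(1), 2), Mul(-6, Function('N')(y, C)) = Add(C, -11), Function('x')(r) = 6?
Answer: Rational(3841, 6) ≈ 640.17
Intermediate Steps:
Function('N')(y, C) = Add(Rational(11, 6), Mul(Rational(-1, 6), C)) (Function('N')(y, C) = Mul(Rational(-1, 6), Add(C, -11)) = Mul(Rational(-1, 6), Add(-11, C)) = Add(Rational(11, 6), Mul(Rational(-1, 6), C)))
Function('H')(c) = 6
Function('o')(v) = 36 (Function('o')(v) = Pow(6, 2) = 36)
Function('w')(Q) = Mul(125, Q)
Add(Function('w')(Function('N')(m, -18)), Function('o')(19)) = Add(Mul(125, Add(Rational(11, 6), Mul(Rational(-1, 6), -18))), 36) = Add(Mul(125, Add(Rational(11, 6), 3)), 36) = Add(Mul(125, Rational(29, 6)), 36) = Add(Rational(3625, 6), 36) = Rational(3841, 6)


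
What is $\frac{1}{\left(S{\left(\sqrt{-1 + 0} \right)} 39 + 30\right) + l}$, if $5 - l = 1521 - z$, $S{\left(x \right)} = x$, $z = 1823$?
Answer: $\frac{337}{115090} - \frac{39 i}{115090} \approx 0.0029281 - 0.00033887 i$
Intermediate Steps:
$l = 307$ ($l = 5 - \left(1521 - 1823\right) = 5 - -302 = 5 + 302 = 307$)
$\frac{1}{\left(S{\left(\sqrt{-1 + 0} \right)} 39 + 30\right) + l} = \frac{1}{\left(\sqrt{-1 + 0} \cdot 39 + 30\right) + 307} = \frac{1}{\left(\sqrt{-1} \cdot 39 + 30\right) + 307} = \frac{1}{\left(i 39 + 30\right) + 307} = \frac{1}{\left(39 i + 30\right) + 307} = \frac{1}{\left(30 + 39 i\right) + 307} = \frac{1}{337 + 39 i} = \frac{337 - 39 i}{115090}$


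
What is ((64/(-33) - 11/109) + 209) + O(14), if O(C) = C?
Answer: 794792/3597 ≈ 220.96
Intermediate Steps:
((64/(-33) - 11/109) + 209) + O(14) = ((64/(-33) - 11/109) + 209) + 14 = ((64*(-1/33) - 11*1/109) + 209) + 14 = ((-64/33 - 11/109) + 209) + 14 = (-7339/3597 + 209) + 14 = 744434/3597 + 14 = 794792/3597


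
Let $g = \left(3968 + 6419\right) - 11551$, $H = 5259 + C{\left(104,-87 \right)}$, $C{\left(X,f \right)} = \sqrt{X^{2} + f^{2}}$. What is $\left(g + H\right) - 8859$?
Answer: $-4764 + \sqrt{18385} \approx -4628.4$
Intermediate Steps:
$H = 5259 + \sqrt{18385}$ ($H = 5259 + \sqrt{104^{2} + \left(-87\right)^{2}} = 5259 + \sqrt{10816 + 7569} = 5259 + \sqrt{18385} \approx 5394.6$)
$g = -1164$ ($g = 10387 - 11551 = -1164$)
$\left(g + H\right) - 8859 = \left(-1164 + \left(5259 + \sqrt{18385}\right)\right) - 8859 = \left(4095 + \sqrt{18385}\right) - 8859 = -4764 + \sqrt{18385}$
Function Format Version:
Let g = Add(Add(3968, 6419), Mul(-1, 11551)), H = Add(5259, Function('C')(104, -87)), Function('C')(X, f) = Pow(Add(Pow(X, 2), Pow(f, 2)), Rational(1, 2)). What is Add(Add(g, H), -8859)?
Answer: Add(-4764, Pow(18385, Rational(1, 2))) ≈ -4628.4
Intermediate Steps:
H = Add(5259, Pow(18385, Rational(1, 2))) (H = Add(5259, Pow(Add(Pow(104, 2), Pow(-87, 2)), Rational(1, 2))) = Add(5259, Pow(Add(10816, 7569), Rational(1, 2))) = Add(5259, Pow(18385, Rational(1, 2))) ≈ 5394.6)
g = -1164 (g = Add(10387, -11551) = -1164)
Add(Add(g, H), -8859) = Add(Add(-1164, Add(5259, Pow(18385, Rational(1, 2)))), -8859) = Add(Add(4095, Pow(18385, Rational(1, 2))), -8859) = Add(-4764, Pow(18385, Rational(1, 2)))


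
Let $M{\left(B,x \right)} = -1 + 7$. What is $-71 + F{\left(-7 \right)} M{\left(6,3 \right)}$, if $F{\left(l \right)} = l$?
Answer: $-113$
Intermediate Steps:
$M{\left(B,x \right)} = 6$
$-71 + F{\left(-7 \right)} M{\left(6,3 \right)} = -71 - 42 = -113$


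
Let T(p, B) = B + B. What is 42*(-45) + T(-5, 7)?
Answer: -1876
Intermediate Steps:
T(p, B) = 2*B
42*(-45) + T(-5, 7) = 42*(-45) + 2*7 = -1890 + 14 = -1876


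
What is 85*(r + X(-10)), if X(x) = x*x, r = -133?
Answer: -2805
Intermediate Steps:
X(x) = x²
85*(r + X(-10)) = 85*(-133 + (-10)²) = 85*(-133 + 100) = 85*(-33) = -2805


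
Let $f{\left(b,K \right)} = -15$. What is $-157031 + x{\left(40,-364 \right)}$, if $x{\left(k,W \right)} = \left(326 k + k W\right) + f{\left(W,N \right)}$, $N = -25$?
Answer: $-158566$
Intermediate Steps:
$x{\left(k,W \right)} = -15 + 326 k + W k$ ($x{\left(k,W \right)} = \left(326 k + k W\right) - 15 = \left(326 k + W k\right) - 15 = -15 + 326 k + W k$)
$-157031 + x{\left(40,-364 \right)} = -157031 - 1535 = -158566$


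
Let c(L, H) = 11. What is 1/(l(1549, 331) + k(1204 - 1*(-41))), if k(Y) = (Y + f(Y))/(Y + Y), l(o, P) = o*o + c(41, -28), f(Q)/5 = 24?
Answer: 166/398302483 ≈ 4.1677e-7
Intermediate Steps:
f(Q) = 120 (f(Q) = 5*24 = 120)
l(o, P) = 11 + o**2 (l(o, P) = o*o + 11 = o**2 + 11 = 11 + o**2)
k(Y) = (120 + Y)/(2*Y) (k(Y) = (Y + 120)/(Y + Y) = (120 + Y)/((2*Y)) = (120 + Y)*(1/(2*Y)) = (120 + Y)/(2*Y))
1/(l(1549, 331) + k(1204 - 1*(-41))) = 1/((11 + 1549**2) + (120 + (1204 - 1*(-41)))/(2*(1204 - 1*(-41)))) = 1/((11 + 2399401) + (120 + (1204 + 41))/(2*(1204 + 41))) = 1/(2399412 + (1/2)*(120 + 1245)/1245) = 1/(2399412 + (1/2)*(1/1245)*1365) = 1/(2399412 + 91/166) = 1/(398302483/166) = 166/398302483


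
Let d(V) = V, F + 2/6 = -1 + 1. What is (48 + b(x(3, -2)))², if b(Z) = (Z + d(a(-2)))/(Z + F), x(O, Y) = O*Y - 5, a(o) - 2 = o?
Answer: 2772225/1156 ≈ 2398.1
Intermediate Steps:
F = -⅓ (F = -⅓ + (-1 + 1) = -⅓ + 0 = -⅓ ≈ -0.33333)
a(o) = 2 + o
x(O, Y) = -5 + O*Y
b(Z) = Z/(-⅓ + Z) (b(Z) = (Z + (2 - 2))/(Z - ⅓) = (Z + 0)/(-⅓ + Z) = Z/(-⅓ + Z))
(48 + b(x(3, -2)))² = (48 + 3*(-5 + 3*(-2))/(-1 + 3*(-5 + 3*(-2))))² = (48 + 3*(-5 - 6)/(-1 + 3*(-5 - 6)))² = (48 + 3*(-11)/(-1 + 3*(-11)))² = (48 + 3*(-11)/(-1 - 33))² = (48 + 3*(-11)/(-34))² = (48 + 3*(-11)*(-1/34))² = (48 + 33/34)² = (1665/34)² = 2772225/1156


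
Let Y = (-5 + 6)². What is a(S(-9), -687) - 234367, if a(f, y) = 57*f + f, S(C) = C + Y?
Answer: -234831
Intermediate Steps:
Y = 1 (Y = 1² = 1)
S(C) = 1 + C (S(C) = C + 1 = 1 + C)
a(f, y) = 58*f
a(S(-9), -687) - 234367 = 58*(1 - 9) - 234367 = 58*(-8) - 234367 = -464 - 234367 = -234831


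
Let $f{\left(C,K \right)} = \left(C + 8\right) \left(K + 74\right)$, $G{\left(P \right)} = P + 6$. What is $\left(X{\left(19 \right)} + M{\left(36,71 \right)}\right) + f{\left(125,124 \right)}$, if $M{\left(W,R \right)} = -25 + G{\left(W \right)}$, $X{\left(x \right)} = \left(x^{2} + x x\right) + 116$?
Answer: $27189$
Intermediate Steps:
$G{\left(P \right)} = 6 + P$
$X{\left(x \right)} = 116 + 2 x^{2}$ ($X{\left(x \right)} = \left(x^{2} + x^{2}\right) + 116 = 2 x^{2} + 116 = 116 + 2 x^{2}$)
$f{\left(C,K \right)} = \left(8 + C\right) \left(74 + K\right)$
$M{\left(W,R \right)} = -19 + W$ ($M{\left(W,R \right)} = -25 + \left(6 + W\right) = -19 + W$)
$\left(X{\left(19 \right)} + M{\left(36,71 \right)}\right) + f{\left(125,124 \right)} = \left(\left(116 + 2 \cdot 19^{2}\right) + \left(-19 + 36\right)\right) + \left(592 + 8 \cdot 124 + 74 \cdot 125 + 125 \cdot 124\right) = \left(\left(116 + 2 \cdot 361\right) + 17\right) + \left(592 + 992 + 9250 + 15500\right) = \left(\left(116 + 722\right) + 17\right) + 26334 = \left(838 + 17\right) + 26334 = 855 + 26334 = 27189$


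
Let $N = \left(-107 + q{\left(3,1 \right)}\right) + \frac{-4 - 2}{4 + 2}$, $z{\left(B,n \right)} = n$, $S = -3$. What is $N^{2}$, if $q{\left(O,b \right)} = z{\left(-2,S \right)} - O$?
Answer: $12996$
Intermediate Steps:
$q{\left(O,b \right)} = -3 - O$
$N = -114$ ($N = \left(-107 - 6\right) + \frac{-4 - 2}{4 + 2} = \left(-107 - 6\right) - \frac{6}{6} = \left(-107 - 6\right) - 1 = -113 - 1 = -114$)
$N^{2} = \left(-114\right)^{2} = 12996$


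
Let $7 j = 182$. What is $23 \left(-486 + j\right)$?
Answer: $-10580$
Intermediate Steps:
$j = 26$ ($j = \frac{1}{7} \cdot 182 = 26$)
$23 \left(-486 + j\right) = 23 \left(-486 + 26\right) = 23 \left(-460\right) = -10580$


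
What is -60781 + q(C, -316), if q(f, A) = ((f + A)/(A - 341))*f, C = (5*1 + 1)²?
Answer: -4435893/73 ≈ -60766.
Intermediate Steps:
C = 36 (C = (5 + 1)² = 6² = 36)
q(f, A) = f*(A + f)/(-341 + A) (q(f, A) = ((A + f)/(-341 + A))*f = f*(A + f)/(-341 + A))
-60781 + q(C, -316) = -60781 + 36*(-316 + 36)/(-341 - 316) = -60781 + 36*(-280)/(-657) = -60781 + 36*(-1/657)*(-280) = -60781 + 1120/73 = -4435893/73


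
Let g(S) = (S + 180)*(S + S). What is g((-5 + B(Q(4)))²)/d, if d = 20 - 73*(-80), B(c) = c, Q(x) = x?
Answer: 181/2930 ≈ 0.061775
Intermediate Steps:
d = 5860 (d = 20 + 5840 = 5860)
g(S) = 2*S*(180 + S) (g(S) = (180 + S)*(2*S) = 2*S*(180 + S))
g((-5 + B(Q(4)))²)/d = (2*(-5 + 4)²*(180 + (-5 + 4)²))/5860 = (2*(-1)²*(180 + (-1)²))*(1/5860) = (2*1*(180 + 1))*(1/5860) = (2*1*181)*(1/5860) = 362*(1/5860) = 181/2930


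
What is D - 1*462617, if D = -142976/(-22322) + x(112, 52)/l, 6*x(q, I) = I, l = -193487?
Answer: -2997034406457575/6478525221 ≈ -4.6261e+5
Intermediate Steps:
x(q, I) = I/6
D = 41495705782/6478525221 (D = -142976/(-22322) + ((⅙)*52)/(-193487) = -142976*(-1/22322) + (26/3)*(-1/193487) = 71488/11161 - 26/580461 = 41495705782/6478525221 ≈ 6.4051)
D - 1*462617 = 41495705782/6478525221 - 1*462617 = 41495705782/6478525221 - 462617 = -2997034406457575/6478525221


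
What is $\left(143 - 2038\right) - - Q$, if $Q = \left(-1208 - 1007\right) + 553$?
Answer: $-3557$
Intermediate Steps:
$Q = -1662$ ($Q = -2215 + 553 = -1662$)
$\left(143 - 2038\right) - - Q = \left(143 - 2038\right) - \left(-1\right) \left(-1662\right) = \left(143 - 2038\right) - 1662 = -1895 - 1662 = -3557$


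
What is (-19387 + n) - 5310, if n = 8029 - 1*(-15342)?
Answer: -1326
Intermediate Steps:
n = 23371 (n = 8029 + 15342 = 23371)
(-19387 + n) - 5310 = (-19387 + 23371) - 5310 = 3984 - 5310 = -1326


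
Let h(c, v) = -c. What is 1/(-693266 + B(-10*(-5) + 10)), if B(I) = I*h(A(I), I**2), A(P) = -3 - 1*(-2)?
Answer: -1/693206 ≈ -1.4426e-6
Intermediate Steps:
A(P) = -1 (A(P) = -3 + 2 = -1)
B(I) = I (B(I) = I*(-1*(-1)) = I*1 = I)
1/(-693266 + B(-10*(-5) + 10)) = 1/(-693266 + (-10*(-5) + 10)) = 1/(-693266 + (50 + 10)) = 1/(-693266 + 60) = 1/(-693206) = -1/693206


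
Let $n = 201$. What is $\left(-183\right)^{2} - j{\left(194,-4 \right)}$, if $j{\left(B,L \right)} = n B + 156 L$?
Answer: $-4881$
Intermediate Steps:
$j{\left(B,L \right)} = 156 L + 201 B$ ($j{\left(B,L \right)} = 201 B + 156 L = 156 L + 201 B$)
$\left(-183\right)^{2} - j{\left(194,-4 \right)} = \left(-183\right)^{2} - \left(156 \left(-4\right) + 201 \cdot 194\right) = 33489 - \left(-624 + 38994\right) = 33489 - 38370 = -4881$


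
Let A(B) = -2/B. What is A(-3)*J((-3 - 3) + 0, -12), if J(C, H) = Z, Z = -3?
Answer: -2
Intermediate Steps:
J(C, H) = -3
A(-3)*J((-3 - 3) + 0, -12) = -2/(-3)*(-3) = -2*(-⅓)*(-3) = (⅔)*(-3) = -2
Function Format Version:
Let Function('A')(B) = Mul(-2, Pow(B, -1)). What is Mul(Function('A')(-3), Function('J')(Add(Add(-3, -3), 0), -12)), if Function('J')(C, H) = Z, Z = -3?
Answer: -2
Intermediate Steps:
Function('J')(C, H) = -3
Mul(Function('A')(-3), Function('J')(Add(Add(-3, -3), 0), -12)) = Mul(Mul(-2, Pow(-3, -1)), -3) = Mul(Mul(-2, Rational(-1, 3)), -3) = Mul(Rational(2, 3), -3) = -2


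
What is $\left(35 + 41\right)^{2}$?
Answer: $5776$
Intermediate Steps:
$\left(35 + 41\right)^{2} = 76^{2} = 5776$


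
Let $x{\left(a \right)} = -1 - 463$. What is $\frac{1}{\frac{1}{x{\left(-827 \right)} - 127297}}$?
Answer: $-127761$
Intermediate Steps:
$x{\left(a \right)} = -464$ ($x{\left(a \right)} = -1 - 463 = -464$)
$\frac{1}{\frac{1}{x{\left(-827 \right)} - 127297}} = \frac{1}{\frac{1}{-464 - 127297}} = \frac{1}{\frac{1}{-127761}} = \frac{1}{- \frac{1}{127761}} = -127761$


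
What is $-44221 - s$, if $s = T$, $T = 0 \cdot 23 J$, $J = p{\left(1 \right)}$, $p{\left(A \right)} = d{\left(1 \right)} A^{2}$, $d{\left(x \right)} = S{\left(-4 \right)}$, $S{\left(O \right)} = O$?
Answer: $-44221$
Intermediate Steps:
$d{\left(x \right)} = -4$
$p{\left(A \right)} = - 4 A^{2}$
$J = -4$ ($J = - 4 \cdot 1^{2} = \left(-4\right) 1 = -4$)
$T = 0$ ($T = 0 \cdot 23 \left(-4\right) = 0 \left(-4\right) = 0$)
$s = 0$
$-44221 - s = -44221 - 0 = -44221 + 0 = -44221$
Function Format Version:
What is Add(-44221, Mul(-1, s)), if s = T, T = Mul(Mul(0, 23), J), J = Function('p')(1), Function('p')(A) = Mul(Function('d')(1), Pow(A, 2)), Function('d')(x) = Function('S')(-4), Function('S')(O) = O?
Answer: -44221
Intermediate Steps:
Function('d')(x) = -4
Function('p')(A) = Mul(-4, Pow(A, 2))
J = -4 (J = Mul(-4, Pow(1, 2)) = Mul(-4, 1) = -4)
T = 0 (T = Mul(Mul(0, 23), -4) = Mul(0, -4) = 0)
s = 0
Add(-44221, Mul(-1, s)) = Add(-44221, Mul(-1, 0)) = Add(-44221, 0) = -44221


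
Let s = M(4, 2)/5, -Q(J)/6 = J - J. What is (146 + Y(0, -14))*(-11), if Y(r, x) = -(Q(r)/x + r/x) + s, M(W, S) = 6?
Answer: -8096/5 ≈ -1619.2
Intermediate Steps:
Q(J) = 0 (Q(J) = -6*(J - J) = -6*0 = 0)
s = 6/5 ≈ 1.2000
Y(r, x) = 6/5 - r/x (Y(r, x) = -(0/x + r/x) + 6/5 = -(0 + r/x) + 6/5 = -r/x + 6/5 = 6/5 - r/x)
(146 + Y(0, -14))*(-11) = (146 + (6/5 - 1*0/(-14)))*(-11) = (146 + (6/5 - 1*0*(-1/14)))*(-11) = (146 + (6/5 + 0))*(-11) = (146 + 6/5)*(-11) = (736/5)*(-11) = -8096/5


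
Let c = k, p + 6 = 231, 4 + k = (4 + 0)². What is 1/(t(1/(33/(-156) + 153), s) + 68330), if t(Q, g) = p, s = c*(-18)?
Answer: 1/68555 ≈ 1.4587e-5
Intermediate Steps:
k = 12 (k = -4 + (4 + 0)² = -4 + 4² = -4 + 16 = 12)
p = 225 (p = -6 + 231 = 225)
c = 12
s = -216 (s = 12*(-18) = -216)
t(Q, g) = 225
1/(t(1/(33/(-156) + 153), s) + 68330) = 1/(225 + 68330) = 1/68555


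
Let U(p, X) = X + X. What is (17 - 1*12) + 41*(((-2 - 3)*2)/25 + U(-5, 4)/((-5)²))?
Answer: 43/25 ≈ 1.7200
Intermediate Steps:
U(p, X) = 2*X
(17 - 1*12) + 41*(((-2 - 3)*2)/25 + U(-5, 4)/((-5)²)) = (17 - 1*12) + 41*(((-2 - 3)*2)/25 + (2*4)/((-5)²)) = (17 - 12) + 41*(-5*2*(1/25) + 8/25) = 5 + 41*(-10*1/25 + 8*(1/25)) = 5 + 41*(-⅖ + 8/25) = 5 + 41*(-2/25) = 5 - 82/25 = 43/25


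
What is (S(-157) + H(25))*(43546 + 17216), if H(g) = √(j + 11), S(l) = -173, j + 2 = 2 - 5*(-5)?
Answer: -10147254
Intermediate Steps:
j = 25 (j = -2 + (2 - 5*(-5)) = -2 + (2 + 25) = -2 + 27 = 25)
H(g) = 6 (H(g) = √(25 + 11) = √36 = 6)
(S(-157) + H(25))*(43546 + 17216) = (-173 + 6)*(43546 + 17216) = -167*60762 = -10147254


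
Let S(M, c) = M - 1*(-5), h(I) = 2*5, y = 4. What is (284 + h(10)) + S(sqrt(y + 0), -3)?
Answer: 301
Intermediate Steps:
h(I) = 10
S(M, c) = 5 + M (S(M, c) = M + 5 = 5 + M)
(284 + h(10)) + S(sqrt(y + 0), -3) = (284 + 10) + (5 + sqrt(4 + 0)) = 294 + (5 + sqrt(4)) = 294 + (5 + 2) = 294 + 7 = 301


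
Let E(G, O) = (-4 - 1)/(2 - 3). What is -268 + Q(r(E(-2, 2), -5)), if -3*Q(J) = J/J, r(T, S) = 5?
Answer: -805/3 ≈ -268.33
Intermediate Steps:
E(G, O) = 5 (E(G, O) = -5/(-1) = -5*(-1) = 5)
Q(J) = -⅓ (Q(J) = -J/(3*J) = -⅓*1 = -⅓)
-268 + Q(r(E(-2, 2), -5)) = -268 - ⅓ = -805/3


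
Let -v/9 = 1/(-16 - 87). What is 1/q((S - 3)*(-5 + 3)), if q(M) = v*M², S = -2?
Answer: 103/900 ≈ 0.11444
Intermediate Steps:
v = 9/103 (v = -9/(-16 - 87) = -9/(-103) = -9*(-1/103) = 9/103 ≈ 0.087379)
q(M) = 9*M²/103
1/q((S - 3)*(-5 + 3)) = 1/(9*((-2 - 3)*(-5 + 3))²/103) = 1/(9*(-5*(-2))²/103) = 1/((9/103)*10²) = 1/((9/103)*100) = 1/(900/103) = 103/900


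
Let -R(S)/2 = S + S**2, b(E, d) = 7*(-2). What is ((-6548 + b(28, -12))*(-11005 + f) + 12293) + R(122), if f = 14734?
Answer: -24487417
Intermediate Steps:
b(E, d) = -14
R(S) = -2*S - 2*S**2 (R(S) = -2*(S + S**2) = -2*S - 2*S**2)
((-6548 + b(28, -12))*(-11005 + f) + 12293) + R(122) = ((-6548 - 14)*(-11005 + 14734) + 12293) - 2*122*(1 + 122) = (-6562*3729 + 12293) - 2*122*123 = (-24469698 + 12293) - 30012 = -24457405 - 30012 = -24487417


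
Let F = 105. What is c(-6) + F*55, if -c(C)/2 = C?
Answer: 5787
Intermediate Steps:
c(C) = -2*C
c(-6) + F*55 = -2*(-6) + 105*55 = 12 + 5775 = 5787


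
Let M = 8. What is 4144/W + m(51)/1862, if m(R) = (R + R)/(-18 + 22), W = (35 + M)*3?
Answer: 15438835/480396 ≈ 32.138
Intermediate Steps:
W = 129 (W = (35 + 8)*3 = 43*3 = 129)
m(R) = R/2 (m(R) = (2*R)/4 = (2*R)*(¼) = R/2)
4144/W + m(51)/1862 = 4144/129 + ((½)*51)/1862 = 4144*(1/129) + (51/2)*(1/1862) = 4144/129 + 51/3724 = 15438835/480396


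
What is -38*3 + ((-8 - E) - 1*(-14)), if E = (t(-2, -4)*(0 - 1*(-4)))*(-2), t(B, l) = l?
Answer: -140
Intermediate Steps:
E = 32 (E = -4*(0 - 1*(-4))*(-2) = -4*(0 + 4)*(-2) = -4*4*(-2) = -16*(-2) = 32)
-38*3 + ((-8 - E) - 1*(-14)) = -38*3 + ((-8 - 1*32) - 1*(-14)) = -114 + ((-8 - 32) + 14) = -114 + (-40 + 14) = -114 - 26 = -140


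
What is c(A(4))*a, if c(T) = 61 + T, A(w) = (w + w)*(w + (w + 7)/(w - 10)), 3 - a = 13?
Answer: -2350/3 ≈ -783.33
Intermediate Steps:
a = -10 (a = 3 - 1*13 = 3 - 13 = -10)
A(w) = 2*w*(w + (7 + w)/(-10 + w)) (A(w) = (2*w)*(w + (7 + w)/(-10 + w)) = 2*w*(w + (7 + w)/(-10 + w)))
c(A(4))*a = (61 + 2*4*(7 + 4² - 9*4)/(-10 + 4))*(-10) = (61 + 2*4*(7 + 16 - 36)/(-6))*(-10) = (61 + 2*4*(-⅙)*(-13))*(-10) = (61 + 52/3)*(-10) = (235/3)*(-10) = -2350/3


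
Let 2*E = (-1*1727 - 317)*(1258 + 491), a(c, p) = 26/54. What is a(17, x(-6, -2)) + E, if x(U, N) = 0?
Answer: -48261893/27 ≈ -1.7875e+6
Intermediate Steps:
a(c, p) = 13/27 (a(c, p) = 26*(1/54) = 13/27)
E = -1787478 (E = ((-1*1727 - 317)*(1258 + 491))/2 = ((-1727 - 317)*1749)/2 = (-2044*1749)/2 = (1/2)*(-3574956) = -1787478)
a(17, x(-6, -2)) + E = 13/27 - 1787478 = -48261893/27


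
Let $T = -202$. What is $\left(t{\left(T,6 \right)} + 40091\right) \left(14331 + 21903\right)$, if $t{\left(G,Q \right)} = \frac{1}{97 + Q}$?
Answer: $\frac{149623737516}{103} \approx 1.4527 \cdot 10^{9}$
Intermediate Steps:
$\left(t{\left(T,6 \right)} + 40091\right) \left(14331 + 21903\right) = \left(\frac{1}{97 + 6} + 40091\right) \left(14331 + 21903\right) = \left(\frac{1}{103} + 40091\right) 36234 = \frac{4129374}{103} \cdot 36234 = \frac{149623737516}{103}$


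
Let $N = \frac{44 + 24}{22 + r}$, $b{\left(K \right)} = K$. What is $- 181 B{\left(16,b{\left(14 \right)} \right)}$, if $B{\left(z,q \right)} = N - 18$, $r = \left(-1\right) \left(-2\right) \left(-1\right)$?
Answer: $\frac{13213}{5} \approx 2642.6$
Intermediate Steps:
$r = -2$ ($r = 2 \left(-1\right) = -2$)
$N = \frac{17}{5}$ ($N = \frac{44 + 24}{22 - 2} = \frac{68}{20} = 68 \cdot \frac{1}{20} = \frac{17}{5} \approx 3.4$)
$B{\left(z,q \right)} = - \frac{73}{5}$ ($B{\left(z,q \right)} = \frac{17}{5} - 18 = - \frac{73}{5}$)
$- 181 B{\left(16,b{\left(14 \right)} \right)} = \left(-181\right) \left(- \frac{73}{5}\right) = \frac{13213}{5}$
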